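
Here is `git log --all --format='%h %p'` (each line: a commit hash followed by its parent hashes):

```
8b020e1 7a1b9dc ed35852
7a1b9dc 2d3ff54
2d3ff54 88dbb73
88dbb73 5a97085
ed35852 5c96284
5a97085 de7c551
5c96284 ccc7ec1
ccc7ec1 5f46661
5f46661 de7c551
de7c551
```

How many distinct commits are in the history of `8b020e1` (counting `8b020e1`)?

10

Walking parent pointers from 8b020e1: reachable set = {2d3ff54, 5a97085, 5c96284, 5f46661, 7a1b9dc, 88dbb73, 8b020e1, ccc7ec1, de7c551, ed35852}.
That is 10 commits.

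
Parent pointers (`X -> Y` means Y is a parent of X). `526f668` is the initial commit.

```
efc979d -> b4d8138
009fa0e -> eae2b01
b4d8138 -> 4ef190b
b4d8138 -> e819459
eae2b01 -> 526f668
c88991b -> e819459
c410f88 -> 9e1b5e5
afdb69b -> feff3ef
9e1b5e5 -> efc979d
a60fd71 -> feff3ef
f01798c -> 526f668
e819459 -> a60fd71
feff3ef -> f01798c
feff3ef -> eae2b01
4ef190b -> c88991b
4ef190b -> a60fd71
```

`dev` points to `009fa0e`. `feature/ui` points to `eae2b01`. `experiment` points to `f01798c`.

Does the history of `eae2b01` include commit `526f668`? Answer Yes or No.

Yes

Ancestors of eae2b01 (commits reachable by following parents): {526f668, eae2b01}.
526f668 is in that set, so it is an ancestor of eae2b01.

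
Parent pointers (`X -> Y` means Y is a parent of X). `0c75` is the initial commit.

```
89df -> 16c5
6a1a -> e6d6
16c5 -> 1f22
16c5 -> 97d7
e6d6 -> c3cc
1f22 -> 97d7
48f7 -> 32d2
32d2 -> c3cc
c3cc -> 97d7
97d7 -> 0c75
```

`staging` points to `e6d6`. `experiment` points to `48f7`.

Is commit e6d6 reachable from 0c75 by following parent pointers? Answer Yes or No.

No

Ancestors of 0c75: {0c75}.
e6d6 is not in that set, so it is not an ancestor of 0c75.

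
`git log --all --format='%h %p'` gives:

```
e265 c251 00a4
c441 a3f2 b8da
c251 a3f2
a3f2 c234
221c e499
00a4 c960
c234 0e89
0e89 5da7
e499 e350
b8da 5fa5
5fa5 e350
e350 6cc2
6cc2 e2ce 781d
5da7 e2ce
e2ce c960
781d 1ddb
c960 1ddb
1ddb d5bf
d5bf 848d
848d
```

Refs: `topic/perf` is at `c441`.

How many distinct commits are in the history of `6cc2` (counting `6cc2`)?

7

Walking parent pointers from 6cc2: reachable set = {1ddb, 6cc2, 781d, 848d, c960, d5bf, e2ce}.
That is 7 commits.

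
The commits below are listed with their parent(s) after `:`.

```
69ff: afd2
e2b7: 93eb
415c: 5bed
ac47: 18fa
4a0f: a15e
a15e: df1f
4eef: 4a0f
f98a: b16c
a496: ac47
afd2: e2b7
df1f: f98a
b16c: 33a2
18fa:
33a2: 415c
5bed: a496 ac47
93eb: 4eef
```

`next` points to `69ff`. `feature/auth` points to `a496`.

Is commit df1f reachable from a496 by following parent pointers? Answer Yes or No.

No

Ancestors of a496: {18fa, a496, ac47}.
df1f is not in that set, so it is not an ancestor of a496.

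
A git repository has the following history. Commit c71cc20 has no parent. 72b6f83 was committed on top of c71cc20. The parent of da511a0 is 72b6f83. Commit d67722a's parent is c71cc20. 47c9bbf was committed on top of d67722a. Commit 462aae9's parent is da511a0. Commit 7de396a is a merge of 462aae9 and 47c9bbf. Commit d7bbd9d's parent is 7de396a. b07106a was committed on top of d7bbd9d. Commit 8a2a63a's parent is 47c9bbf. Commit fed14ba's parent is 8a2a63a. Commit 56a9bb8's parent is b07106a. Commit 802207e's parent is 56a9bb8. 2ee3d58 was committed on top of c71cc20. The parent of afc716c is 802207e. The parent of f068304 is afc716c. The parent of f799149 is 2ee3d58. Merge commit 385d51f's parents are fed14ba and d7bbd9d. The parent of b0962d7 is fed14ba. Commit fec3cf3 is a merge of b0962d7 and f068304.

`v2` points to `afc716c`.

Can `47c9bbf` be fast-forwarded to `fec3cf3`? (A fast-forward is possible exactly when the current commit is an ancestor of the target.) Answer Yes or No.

A fast-forward from 47c9bbf to fec3cf3 is possible iff 47c9bbf is an ancestor of fec3cf3.
Ancestors of fec3cf3: {462aae9, 47c9bbf, 56a9bb8, 72b6f83, 7de396a, 802207e, 8a2a63a, afc716c, b07106a, b0962d7, c71cc20, d67722a, d7bbd9d, da511a0, f068304, fec3cf3, fed14ba}.
47c9bbf is among them, so fast-forward is possible.

Yes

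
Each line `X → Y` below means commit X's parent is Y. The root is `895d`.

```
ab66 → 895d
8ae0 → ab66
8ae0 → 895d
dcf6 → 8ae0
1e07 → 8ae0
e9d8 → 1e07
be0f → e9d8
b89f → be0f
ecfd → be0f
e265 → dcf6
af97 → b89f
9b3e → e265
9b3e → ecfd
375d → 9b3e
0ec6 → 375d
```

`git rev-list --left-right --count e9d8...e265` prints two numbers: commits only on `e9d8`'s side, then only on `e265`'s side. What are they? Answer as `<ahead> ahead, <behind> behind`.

2 ahead, 2 behind

Reachable from e9d8: {1e07, 895d, 8ae0, ab66, e9d8}.
Reachable from e265: {895d, 8ae0, ab66, dcf6, e265}.
Only in e9d8's history (ahead): {1e07, e9d8} — 2.
Only in e265's history (behind): {dcf6, e265} — 2.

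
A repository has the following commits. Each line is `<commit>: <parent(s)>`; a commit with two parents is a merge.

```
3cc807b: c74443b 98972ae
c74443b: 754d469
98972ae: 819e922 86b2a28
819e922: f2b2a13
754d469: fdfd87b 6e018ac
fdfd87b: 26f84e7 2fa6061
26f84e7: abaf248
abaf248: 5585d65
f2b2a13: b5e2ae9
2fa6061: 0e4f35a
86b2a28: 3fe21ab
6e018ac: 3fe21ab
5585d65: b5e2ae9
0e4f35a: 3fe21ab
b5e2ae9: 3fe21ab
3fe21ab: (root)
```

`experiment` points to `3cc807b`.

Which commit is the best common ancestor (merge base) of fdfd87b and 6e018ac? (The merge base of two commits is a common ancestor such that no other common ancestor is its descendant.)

3fe21ab

Ancestors of fdfd87b: {0e4f35a, 26f84e7, 2fa6061, 3fe21ab, 5585d65, abaf248, b5e2ae9, fdfd87b}.
Ancestors of 6e018ac: {3fe21ab, 6e018ac}.
Common ancestors: {3fe21ab}.
The only common ancestor is 3fe21ab, so it is the merge base.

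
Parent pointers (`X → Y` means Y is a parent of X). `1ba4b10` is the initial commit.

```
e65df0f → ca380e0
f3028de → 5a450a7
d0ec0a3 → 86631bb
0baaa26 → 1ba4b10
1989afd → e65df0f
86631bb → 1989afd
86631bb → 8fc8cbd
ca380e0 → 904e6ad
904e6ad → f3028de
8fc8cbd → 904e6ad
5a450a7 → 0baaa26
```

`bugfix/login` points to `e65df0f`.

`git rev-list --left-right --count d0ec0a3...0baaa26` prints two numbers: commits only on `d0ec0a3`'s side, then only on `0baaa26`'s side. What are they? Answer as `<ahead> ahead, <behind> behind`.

9 ahead, 0 behind

Reachable from d0ec0a3: {0baaa26, 1989afd, 1ba4b10, 5a450a7, 86631bb, 8fc8cbd, 904e6ad, ca380e0, d0ec0a3, e65df0f, f3028de}.
Reachable from 0baaa26: {0baaa26, 1ba4b10}.
Only in d0ec0a3's history (ahead): {1989afd, 5a450a7, 86631bb, 8fc8cbd, 904e6ad, ca380e0, d0ec0a3, e65df0f, f3028de} — 9.
Only in 0baaa26's history (behind): {} — 0.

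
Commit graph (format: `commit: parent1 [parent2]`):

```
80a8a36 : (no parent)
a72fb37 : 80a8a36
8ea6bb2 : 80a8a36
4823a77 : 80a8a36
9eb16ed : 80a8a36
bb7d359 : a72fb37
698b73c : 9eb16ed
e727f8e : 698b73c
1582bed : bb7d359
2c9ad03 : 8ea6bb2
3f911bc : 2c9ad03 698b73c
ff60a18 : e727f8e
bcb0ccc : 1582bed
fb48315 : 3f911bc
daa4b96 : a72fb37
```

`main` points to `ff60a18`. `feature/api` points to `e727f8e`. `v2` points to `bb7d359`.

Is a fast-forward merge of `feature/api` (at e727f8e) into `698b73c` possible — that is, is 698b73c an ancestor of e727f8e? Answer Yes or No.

Yes

A fast-forward from 698b73c to e727f8e is possible iff 698b73c is an ancestor of e727f8e.
Ancestors of e727f8e: {698b73c, 80a8a36, 9eb16ed, e727f8e}.
698b73c is among them, so fast-forward is possible.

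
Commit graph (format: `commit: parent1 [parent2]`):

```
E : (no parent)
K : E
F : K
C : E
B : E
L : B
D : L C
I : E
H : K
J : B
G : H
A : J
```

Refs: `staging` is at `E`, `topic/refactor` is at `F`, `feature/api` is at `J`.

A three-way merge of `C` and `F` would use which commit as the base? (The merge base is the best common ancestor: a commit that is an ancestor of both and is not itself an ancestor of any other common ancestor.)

E

Ancestors of C: {C, E}.
Ancestors of F: {E, F, K}.
Common ancestors: {E}.
The only common ancestor is E, so it is the merge base.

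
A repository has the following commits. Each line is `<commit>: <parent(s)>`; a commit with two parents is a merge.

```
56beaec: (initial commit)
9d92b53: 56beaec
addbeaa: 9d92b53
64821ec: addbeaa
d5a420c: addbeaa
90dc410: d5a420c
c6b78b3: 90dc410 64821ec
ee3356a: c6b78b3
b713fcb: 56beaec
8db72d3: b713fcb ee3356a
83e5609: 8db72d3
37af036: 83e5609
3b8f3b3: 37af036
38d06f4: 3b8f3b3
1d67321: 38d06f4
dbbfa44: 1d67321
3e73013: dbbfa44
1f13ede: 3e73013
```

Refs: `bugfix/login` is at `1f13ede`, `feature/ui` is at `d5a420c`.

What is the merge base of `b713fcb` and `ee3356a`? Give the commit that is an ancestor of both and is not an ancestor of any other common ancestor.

Ancestors of b713fcb: {56beaec, b713fcb}.
Ancestors of ee3356a: {56beaec, 64821ec, 90dc410, 9d92b53, addbeaa, c6b78b3, d5a420c, ee3356a}.
Common ancestors: {56beaec}.
The only common ancestor is 56beaec, so it is the merge base.

56beaec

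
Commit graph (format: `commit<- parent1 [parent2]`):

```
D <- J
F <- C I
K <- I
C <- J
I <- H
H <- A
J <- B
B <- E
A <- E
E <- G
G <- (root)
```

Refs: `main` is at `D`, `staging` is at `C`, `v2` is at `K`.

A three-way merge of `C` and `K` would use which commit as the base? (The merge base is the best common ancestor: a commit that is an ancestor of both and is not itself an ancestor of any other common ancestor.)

Ancestors of C: {B, C, E, G, J}.
Ancestors of K: {A, E, G, H, I, K}.
Common ancestors: {E, G}.
Among these, E is not an ancestor of any other common ancestor — it is the merge base.

E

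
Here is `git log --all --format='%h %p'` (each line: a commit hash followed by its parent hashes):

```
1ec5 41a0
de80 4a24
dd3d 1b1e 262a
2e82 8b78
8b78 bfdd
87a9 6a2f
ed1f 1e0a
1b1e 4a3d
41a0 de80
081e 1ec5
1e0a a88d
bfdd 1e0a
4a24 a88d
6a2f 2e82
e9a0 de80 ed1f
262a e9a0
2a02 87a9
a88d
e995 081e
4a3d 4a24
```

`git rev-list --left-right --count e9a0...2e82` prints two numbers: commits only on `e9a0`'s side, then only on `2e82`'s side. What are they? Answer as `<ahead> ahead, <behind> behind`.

4 ahead, 3 behind

Reachable from e9a0: {1e0a, 4a24, a88d, de80, e9a0, ed1f}.
Reachable from 2e82: {1e0a, 2e82, 8b78, a88d, bfdd}.
Only in e9a0's history (ahead): {4a24, de80, e9a0, ed1f} — 4.
Only in 2e82's history (behind): {2e82, 8b78, bfdd} — 3.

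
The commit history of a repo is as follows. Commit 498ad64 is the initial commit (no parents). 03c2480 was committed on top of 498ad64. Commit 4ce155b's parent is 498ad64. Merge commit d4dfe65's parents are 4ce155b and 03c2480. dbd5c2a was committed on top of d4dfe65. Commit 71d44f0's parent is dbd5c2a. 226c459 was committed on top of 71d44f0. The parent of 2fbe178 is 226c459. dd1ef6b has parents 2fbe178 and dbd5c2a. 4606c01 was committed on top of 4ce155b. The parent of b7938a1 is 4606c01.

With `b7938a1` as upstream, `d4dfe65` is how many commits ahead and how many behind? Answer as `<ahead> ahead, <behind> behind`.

Reachable from d4dfe65: {03c2480, 498ad64, 4ce155b, d4dfe65}.
Reachable from b7938a1: {4606c01, 498ad64, 4ce155b, b7938a1}.
Only in d4dfe65's history (ahead): {03c2480, d4dfe65} — 2.
Only in b7938a1's history (behind): {4606c01, b7938a1} — 2.

2 ahead, 2 behind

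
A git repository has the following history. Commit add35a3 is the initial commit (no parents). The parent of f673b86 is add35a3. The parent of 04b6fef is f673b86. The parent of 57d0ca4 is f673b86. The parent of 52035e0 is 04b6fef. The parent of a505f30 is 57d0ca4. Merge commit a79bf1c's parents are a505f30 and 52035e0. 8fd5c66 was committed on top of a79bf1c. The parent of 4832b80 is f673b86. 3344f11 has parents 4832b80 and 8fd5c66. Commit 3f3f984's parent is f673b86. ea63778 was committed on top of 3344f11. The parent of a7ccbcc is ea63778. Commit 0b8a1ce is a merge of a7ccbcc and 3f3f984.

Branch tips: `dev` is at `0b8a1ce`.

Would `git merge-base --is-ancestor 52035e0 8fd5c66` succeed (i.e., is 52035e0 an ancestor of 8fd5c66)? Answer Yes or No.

Ancestors of 8fd5c66 (commits reachable by following parents): {04b6fef, 52035e0, 57d0ca4, 8fd5c66, a505f30, a79bf1c, add35a3, f673b86}.
52035e0 is in that set, so it is an ancestor of 8fd5c66.

Yes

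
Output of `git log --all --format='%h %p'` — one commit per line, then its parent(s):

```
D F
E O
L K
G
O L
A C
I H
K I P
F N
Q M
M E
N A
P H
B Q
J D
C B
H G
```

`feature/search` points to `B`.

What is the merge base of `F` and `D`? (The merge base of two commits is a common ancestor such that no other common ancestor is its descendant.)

F

Ancestors of F: {A, B, C, E, F, G, H, I, K, L, M, N, O, P, Q}.
Ancestors of D: {A, B, C, D, E, F, G, H, I, K, L, M, N, O, P, Q}.
Common ancestors: {A, B, C, E, F, G, H, I, K, L, M, N, O, P, Q}.
Among these, F is not an ancestor of any other common ancestor — it is the merge base.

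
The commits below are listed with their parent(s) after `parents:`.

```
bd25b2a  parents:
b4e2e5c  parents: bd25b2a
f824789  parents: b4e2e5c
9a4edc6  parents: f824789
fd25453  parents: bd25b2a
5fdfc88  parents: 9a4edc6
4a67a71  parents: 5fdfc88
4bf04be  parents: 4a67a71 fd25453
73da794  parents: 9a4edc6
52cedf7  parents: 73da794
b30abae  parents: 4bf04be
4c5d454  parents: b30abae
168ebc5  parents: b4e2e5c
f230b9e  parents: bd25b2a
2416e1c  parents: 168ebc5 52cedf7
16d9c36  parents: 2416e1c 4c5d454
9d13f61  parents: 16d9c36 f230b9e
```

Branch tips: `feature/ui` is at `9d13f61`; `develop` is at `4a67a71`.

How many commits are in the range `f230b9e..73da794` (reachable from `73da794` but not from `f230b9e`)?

4

Reachable from 73da794: {73da794, 9a4edc6, b4e2e5c, bd25b2a, f824789}.
Reachable from f230b9e: {bd25b2a, f230b9e}.
In 73da794's history but not f230b9e's: {73da794, 9a4edc6, b4e2e5c, f824789} — 4 commits.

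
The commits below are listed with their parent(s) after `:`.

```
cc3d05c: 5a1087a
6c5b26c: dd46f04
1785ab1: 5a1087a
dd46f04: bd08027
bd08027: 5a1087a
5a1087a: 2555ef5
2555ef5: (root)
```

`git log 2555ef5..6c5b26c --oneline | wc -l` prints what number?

Reachable from 6c5b26c: {2555ef5, 5a1087a, 6c5b26c, bd08027, dd46f04}.
Reachable from 2555ef5: {2555ef5}.
In 6c5b26c's history but not 2555ef5's: {5a1087a, 6c5b26c, bd08027, dd46f04} — 4 commits.

4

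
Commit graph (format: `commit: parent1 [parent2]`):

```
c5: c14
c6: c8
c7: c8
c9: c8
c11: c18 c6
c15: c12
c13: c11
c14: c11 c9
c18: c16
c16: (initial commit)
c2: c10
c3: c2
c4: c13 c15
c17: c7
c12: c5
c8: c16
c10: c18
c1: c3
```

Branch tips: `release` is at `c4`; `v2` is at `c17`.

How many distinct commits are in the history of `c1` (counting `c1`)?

Walking parent pointers from c1: reachable set = {c1, c10, c16, c18, c2, c3}.
That is 6 commits.

6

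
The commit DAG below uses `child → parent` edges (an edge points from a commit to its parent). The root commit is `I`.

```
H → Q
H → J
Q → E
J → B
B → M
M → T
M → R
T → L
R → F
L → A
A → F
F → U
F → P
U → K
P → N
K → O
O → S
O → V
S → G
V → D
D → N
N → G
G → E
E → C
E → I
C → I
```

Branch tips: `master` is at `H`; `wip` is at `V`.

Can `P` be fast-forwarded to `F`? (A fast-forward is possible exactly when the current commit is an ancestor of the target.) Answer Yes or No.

Yes

A fast-forward from P to F is possible iff P is an ancestor of F.
Ancestors of F: {C, D, E, F, G, I, K, N, O, P, S, U, V}.
P is among them, so fast-forward is possible.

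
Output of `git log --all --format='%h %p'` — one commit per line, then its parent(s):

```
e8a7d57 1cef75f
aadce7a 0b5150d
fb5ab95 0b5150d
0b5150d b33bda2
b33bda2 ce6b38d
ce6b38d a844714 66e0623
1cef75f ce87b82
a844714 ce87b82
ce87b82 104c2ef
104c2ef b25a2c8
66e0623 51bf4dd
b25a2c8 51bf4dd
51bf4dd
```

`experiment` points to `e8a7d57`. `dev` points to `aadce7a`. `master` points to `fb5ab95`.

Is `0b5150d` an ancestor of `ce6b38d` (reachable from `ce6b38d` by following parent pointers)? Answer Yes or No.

No

Ancestors of ce6b38d: {104c2ef, 51bf4dd, 66e0623, a844714, b25a2c8, ce6b38d, ce87b82}.
0b5150d is not in that set, so it is not an ancestor of ce6b38d.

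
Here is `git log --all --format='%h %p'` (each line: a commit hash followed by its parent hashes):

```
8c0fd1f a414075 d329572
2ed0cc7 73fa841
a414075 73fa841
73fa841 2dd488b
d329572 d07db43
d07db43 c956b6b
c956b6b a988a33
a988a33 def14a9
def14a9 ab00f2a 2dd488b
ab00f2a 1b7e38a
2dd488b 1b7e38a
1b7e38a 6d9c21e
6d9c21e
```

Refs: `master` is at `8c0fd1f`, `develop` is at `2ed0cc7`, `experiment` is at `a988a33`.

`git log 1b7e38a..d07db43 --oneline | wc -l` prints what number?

6

Reachable from d07db43: {1b7e38a, 2dd488b, 6d9c21e, a988a33, ab00f2a, c956b6b, d07db43, def14a9}.
Reachable from 1b7e38a: {1b7e38a, 6d9c21e}.
In d07db43's history but not 1b7e38a's: {2dd488b, a988a33, ab00f2a, c956b6b, d07db43, def14a9} — 6 commits.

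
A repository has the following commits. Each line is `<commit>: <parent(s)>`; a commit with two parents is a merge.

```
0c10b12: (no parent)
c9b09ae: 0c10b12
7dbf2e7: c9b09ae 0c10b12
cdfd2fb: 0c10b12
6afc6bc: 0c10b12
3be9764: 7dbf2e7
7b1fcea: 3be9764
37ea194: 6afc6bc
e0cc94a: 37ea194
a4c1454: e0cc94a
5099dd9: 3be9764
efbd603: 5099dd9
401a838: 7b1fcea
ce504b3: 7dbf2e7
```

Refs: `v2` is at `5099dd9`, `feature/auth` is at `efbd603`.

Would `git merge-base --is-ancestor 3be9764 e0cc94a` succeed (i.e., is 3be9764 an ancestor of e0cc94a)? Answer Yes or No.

No

Ancestors of e0cc94a: {0c10b12, 37ea194, 6afc6bc, e0cc94a}.
3be9764 is not in that set, so it is not an ancestor of e0cc94a.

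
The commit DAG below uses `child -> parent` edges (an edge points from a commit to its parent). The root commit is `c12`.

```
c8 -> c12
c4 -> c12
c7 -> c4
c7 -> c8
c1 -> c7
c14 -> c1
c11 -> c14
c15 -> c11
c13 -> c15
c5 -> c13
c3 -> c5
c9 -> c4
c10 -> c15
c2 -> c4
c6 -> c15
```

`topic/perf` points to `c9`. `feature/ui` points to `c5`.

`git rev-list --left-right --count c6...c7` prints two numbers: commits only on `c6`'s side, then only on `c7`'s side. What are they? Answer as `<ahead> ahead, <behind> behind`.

5 ahead, 0 behind

Reachable from c6: {c1, c11, c12, c14, c15, c4, c6, c7, c8}.
Reachable from c7: {c12, c4, c7, c8}.
Only in c6's history (ahead): {c1, c11, c14, c15, c6} — 5.
Only in c7's history (behind): {} — 0.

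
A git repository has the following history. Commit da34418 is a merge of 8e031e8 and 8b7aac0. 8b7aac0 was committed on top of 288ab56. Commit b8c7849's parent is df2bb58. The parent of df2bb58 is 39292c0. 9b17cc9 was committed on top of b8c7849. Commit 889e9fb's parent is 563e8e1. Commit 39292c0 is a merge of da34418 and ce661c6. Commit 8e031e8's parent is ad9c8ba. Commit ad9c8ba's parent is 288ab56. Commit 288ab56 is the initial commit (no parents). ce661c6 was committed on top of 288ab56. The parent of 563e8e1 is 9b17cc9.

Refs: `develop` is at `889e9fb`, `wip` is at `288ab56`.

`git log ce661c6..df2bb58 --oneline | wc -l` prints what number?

Reachable from df2bb58: {288ab56, 39292c0, 8b7aac0, 8e031e8, ad9c8ba, ce661c6, da34418, df2bb58}.
Reachable from ce661c6: {288ab56, ce661c6}.
In df2bb58's history but not ce661c6's: {39292c0, 8b7aac0, 8e031e8, ad9c8ba, da34418, df2bb58} — 6 commits.

6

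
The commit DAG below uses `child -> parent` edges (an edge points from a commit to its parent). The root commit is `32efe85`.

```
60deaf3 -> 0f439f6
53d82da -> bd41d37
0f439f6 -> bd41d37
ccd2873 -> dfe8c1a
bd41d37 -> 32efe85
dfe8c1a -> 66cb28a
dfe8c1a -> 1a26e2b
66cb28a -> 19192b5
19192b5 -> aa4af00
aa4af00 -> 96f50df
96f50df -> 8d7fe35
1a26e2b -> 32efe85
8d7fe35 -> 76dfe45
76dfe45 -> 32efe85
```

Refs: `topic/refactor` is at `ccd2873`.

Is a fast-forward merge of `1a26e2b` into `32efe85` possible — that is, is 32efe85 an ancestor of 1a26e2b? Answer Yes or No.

A fast-forward from 32efe85 to 1a26e2b is possible iff 32efe85 is an ancestor of 1a26e2b.
Ancestors of 1a26e2b: {1a26e2b, 32efe85}.
32efe85 is among them, so fast-forward is possible.

Yes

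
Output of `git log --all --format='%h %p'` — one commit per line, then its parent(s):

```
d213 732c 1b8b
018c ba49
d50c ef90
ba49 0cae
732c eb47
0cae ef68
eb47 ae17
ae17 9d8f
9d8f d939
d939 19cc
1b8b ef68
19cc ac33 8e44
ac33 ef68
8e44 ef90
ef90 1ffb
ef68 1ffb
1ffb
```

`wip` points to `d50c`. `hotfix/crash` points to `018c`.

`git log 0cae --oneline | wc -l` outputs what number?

Walking parent pointers from 0cae: reachable set = {0cae, 1ffb, ef68}.
That is 3 commits.

3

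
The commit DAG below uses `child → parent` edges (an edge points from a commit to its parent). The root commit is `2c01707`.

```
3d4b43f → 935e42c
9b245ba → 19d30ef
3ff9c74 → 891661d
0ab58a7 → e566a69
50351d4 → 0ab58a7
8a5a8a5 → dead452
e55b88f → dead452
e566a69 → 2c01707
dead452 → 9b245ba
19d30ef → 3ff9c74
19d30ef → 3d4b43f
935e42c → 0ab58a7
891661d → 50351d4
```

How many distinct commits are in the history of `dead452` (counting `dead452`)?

11

Walking parent pointers from dead452: reachable set = {0ab58a7, 19d30ef, 2c01707, 3d4b43f, 3ff9c74, 50351d4, 891661d, 935e42c, 9b245ba, dead452, e566a69}.
That is 11 commits.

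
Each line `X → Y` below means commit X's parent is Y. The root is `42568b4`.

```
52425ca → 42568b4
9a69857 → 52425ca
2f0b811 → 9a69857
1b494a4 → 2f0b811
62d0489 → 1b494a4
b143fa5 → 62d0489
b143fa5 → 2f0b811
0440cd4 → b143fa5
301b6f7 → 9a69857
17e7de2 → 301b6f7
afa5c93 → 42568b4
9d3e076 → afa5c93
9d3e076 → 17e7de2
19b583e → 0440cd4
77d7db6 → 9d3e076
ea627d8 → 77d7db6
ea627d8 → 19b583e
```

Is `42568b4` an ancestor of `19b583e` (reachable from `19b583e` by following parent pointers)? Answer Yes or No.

Yes

Ancestors of 19b583e (commits reachable by following parents): {0440cd4, 19b583e, 1b494a4, 2f0b811, 42568b4, 52425ca, 62d0489, 9a69857, b143fa5}.
42568b4 is in that set, so it is an ancestor of 19b583e.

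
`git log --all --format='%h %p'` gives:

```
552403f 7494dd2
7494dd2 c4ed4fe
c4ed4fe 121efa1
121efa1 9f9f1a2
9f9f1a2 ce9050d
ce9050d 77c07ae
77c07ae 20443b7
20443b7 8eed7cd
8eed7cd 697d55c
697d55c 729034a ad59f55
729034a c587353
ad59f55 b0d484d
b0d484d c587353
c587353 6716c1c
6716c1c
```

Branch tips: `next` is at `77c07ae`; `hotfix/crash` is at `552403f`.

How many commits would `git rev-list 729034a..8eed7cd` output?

Reachable from 8eed7cd: {6716c1c, 697d55c, 729034a, 8eed7cd, ad59f55, b0d484d, c587353}.
Reachable from 729034a: {6716c1c, 729034a, c587353}.
In 8eed7cd's history but not 729034a's: {697d55c, 8eed7cd, ad59f55, b0d484d} — 4 commits.

4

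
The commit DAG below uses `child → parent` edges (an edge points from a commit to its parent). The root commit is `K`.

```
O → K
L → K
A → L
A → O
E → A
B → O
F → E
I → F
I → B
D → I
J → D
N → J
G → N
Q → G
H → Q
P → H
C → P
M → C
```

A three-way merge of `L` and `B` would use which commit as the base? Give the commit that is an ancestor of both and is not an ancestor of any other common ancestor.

Ancestors of L: {K, L}.
Ancestors of B: {B, K, O}.
Common ancestors: {K}.
The only common ancestor is K, so it is the merge base.

K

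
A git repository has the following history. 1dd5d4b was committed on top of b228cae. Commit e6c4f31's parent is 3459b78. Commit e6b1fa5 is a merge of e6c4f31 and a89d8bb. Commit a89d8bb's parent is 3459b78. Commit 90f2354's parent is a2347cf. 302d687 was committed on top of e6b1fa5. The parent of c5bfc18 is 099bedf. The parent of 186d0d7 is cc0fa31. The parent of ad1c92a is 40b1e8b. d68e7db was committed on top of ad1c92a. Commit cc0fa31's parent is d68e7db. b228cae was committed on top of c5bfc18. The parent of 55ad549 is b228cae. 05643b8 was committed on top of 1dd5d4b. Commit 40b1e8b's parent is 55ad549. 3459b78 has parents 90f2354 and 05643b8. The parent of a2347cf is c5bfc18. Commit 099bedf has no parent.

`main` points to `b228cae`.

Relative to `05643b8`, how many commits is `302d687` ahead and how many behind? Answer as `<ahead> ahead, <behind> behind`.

7 ahead, 0 behind

Reachable from 302d687: {05643b8, 099bedf, 1dd5d4b, 302d687, 3459b78, 90f2354, a2347cf, a89d8bb, b228cae, c5bfc18, e6b1fa5, e6c4f31}.
Reachable from 05643b8: {05643b8, 099bedf, 1dd5d4b, b228cae, c5bfc18}.
Only in 302d687's history (ahead): {302d687, 3459b78, 90f2354, a2347cf, a89d8bb, e6b1fa5, e6c4f31} — 7.
Only in 05643b8's history (behind): {} — 0.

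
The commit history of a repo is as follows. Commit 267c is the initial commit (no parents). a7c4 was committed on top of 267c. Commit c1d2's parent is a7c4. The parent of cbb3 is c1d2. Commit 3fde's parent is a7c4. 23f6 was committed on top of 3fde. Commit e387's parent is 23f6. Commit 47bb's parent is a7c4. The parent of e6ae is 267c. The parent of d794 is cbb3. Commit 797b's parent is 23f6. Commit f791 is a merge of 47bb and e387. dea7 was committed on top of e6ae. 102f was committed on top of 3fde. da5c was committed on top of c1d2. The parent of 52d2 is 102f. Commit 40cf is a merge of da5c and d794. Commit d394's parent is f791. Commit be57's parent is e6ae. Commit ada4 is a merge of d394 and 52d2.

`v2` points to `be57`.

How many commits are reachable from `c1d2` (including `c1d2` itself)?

3

Walking parent pointers from c1d2: reachable set = {267c, a7c4, c1d2}.
That is 3 commits.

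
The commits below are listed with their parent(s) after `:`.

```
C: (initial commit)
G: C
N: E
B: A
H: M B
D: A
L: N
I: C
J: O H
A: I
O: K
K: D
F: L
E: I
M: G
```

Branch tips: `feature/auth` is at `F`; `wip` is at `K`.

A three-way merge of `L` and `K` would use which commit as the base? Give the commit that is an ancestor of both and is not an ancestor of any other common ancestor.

I

Ancestors of L: {C, E, I, L, N}.
Ancestors of K: {A, C, D, I, K}.
Common ancestors: {C, I}.
Among these, I is not an ancestor of any other common ancestor — it is the merge base.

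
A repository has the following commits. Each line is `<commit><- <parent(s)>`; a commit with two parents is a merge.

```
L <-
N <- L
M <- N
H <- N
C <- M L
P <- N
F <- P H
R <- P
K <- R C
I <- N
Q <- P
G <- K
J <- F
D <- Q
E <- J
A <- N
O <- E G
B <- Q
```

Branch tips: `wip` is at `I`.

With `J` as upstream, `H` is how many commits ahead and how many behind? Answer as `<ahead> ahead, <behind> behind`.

0 ahead, 3 behind

Reachable from H: {H, L, N}.
Reachable from J: {F, H, J, L, N, P}.
Only in H's history (ahead): {} — 0.
Only in J's history (behind): {F, J, P} — 3.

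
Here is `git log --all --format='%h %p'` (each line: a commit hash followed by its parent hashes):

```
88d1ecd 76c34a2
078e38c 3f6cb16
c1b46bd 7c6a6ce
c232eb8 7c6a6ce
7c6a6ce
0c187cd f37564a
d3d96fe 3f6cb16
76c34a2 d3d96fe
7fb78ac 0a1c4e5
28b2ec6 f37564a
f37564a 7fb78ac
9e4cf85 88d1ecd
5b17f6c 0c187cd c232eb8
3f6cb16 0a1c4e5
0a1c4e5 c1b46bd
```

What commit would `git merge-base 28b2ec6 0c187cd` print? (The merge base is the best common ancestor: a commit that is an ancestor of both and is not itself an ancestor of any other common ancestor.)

Ancestors of 28b2ec6: {0a1c4e5, 28b2ec6, 7c6a6ce, 7fb78ac, c1b46bd, f37564a}.
Ancestors of 0c187cd: {0a1c4e5, 0c187cd, 7c6a6ce, 7fb78ac, c1b46bd, f37564a}.
Common ancestors: {0a1c4e5, 7c6a6ce, 7fb78ac, c1b46bd, f37564a}.
Among these, f37564a is not an ancestor of any other common ancestor — it is the merge base.

f37564a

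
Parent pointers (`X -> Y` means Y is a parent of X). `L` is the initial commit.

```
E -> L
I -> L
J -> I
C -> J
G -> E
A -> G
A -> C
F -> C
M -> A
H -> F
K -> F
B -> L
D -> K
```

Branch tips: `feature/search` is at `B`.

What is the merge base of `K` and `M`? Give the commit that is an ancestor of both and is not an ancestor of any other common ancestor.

C

Ancestors of K: {C, F, I, J, K, L}.
Ancestors of M: {A, C, E, G, I, J, L, M}.
Common ancestors: {C, I, J, L}.
Among these, C is not an ancestor of any other common ancestor — it is the merge base.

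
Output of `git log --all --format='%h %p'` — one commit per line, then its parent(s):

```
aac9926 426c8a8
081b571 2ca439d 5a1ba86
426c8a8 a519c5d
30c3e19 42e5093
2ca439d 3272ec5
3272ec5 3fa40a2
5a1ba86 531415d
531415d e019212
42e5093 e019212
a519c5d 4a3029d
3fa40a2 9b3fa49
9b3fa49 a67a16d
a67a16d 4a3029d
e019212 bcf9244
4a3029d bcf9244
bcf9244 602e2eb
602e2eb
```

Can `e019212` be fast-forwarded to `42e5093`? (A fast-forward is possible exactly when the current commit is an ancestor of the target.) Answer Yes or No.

A fast-forward from e019212 to 42e5093 is possible iff e019212 is an ancestor of 42e5093.
Ancestors of 42e5093: {42e5093, 602e2eb, bcf9244, e019212}.
e019212 is among them, so fast-forward is possible.

Yes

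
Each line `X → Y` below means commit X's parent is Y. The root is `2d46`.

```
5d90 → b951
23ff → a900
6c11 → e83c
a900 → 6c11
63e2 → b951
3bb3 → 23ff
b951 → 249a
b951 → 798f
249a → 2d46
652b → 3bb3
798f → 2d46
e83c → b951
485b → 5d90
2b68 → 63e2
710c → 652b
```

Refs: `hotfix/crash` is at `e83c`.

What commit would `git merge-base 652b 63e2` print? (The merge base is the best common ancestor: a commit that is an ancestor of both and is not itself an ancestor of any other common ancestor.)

b951

Ancestors of 652b: {23ff, 249a, 2d46, 3bb3, 652b, 6c11, 798f, a900, b951, e83c}.
Ancestors of 63e2: {249a, 2d46, 63e2, 798f, b951}.
Common ancestors: {249a, 2d46, 798f, b951}.
Among these, b951 is not an ancestor of any other common ancestor — it is the merge base.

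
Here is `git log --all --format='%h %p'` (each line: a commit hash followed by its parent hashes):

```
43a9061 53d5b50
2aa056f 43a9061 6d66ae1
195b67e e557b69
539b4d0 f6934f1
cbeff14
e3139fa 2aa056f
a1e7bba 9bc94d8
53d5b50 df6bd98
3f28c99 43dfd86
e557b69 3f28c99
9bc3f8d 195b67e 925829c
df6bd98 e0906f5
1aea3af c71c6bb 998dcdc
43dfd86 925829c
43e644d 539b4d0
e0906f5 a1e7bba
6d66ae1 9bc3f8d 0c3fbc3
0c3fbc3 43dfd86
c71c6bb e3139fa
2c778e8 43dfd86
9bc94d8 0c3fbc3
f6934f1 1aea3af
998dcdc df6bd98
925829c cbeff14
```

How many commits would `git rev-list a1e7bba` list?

6

Walking parent pointers from a1e7bba: reachable set = {0c3fbc3, 43dfd86, 925829c, 9bc94d8, a1e7bba, cbeff14}.
That is 6 commits.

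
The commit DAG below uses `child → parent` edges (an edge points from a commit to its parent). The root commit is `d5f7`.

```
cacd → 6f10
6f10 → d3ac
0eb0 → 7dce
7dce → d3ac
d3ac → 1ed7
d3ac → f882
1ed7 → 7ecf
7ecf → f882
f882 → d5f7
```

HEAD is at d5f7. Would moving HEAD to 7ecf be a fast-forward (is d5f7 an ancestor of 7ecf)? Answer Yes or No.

Yes

A fast-forward from d5f7 to 7ecf is possible iff d5f7 is an ancestor of 7ecf.
Ancestors of 7ecf: {7ecf, d5f7, f882}.
d5f7 is among them, so fast-forward is possible.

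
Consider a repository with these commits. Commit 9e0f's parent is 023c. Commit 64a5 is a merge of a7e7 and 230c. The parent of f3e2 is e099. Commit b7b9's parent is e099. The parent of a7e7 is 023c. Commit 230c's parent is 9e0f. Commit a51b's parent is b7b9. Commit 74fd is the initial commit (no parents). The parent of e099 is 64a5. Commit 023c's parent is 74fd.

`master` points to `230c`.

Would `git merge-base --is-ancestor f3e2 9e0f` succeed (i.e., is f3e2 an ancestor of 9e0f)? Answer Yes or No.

No

Ancestors of 9e0f: {023c, 74fd, 9e0f}.
f3e2 is not in that set, so it is not an ancestor of 9e0f.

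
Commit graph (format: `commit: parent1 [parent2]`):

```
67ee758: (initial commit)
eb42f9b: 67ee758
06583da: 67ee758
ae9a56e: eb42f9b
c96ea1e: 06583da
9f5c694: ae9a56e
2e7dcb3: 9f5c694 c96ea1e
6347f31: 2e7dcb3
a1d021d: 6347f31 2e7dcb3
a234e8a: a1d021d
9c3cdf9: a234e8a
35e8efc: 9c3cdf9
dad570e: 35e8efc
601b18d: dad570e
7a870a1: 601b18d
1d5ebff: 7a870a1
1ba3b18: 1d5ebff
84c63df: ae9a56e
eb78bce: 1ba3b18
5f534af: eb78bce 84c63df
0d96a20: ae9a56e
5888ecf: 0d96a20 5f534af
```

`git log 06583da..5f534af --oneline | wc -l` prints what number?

Reachable from 5f534af: {06583da, 1ba3b18, 1d5ebff, 2e7dcb3, 35e8efc, 5f534af, 601b18d, 6347f31, 67ee758, 7a870a1, 84c63df, 9c3cdf9, 9f5c694, a1d021d, a234e8a, ae9a56e, c96ea1e, dad570e, eb42f9b, eb78bce}.
Reachable from 06583da: {06583da, 67ee758}.
In 5f534af's history but not 06583da's: {1ba3b18, 1d5ebff, 2e7dcb3, 35e8efc, 5f534af, 601b18d, 6347f31, 7a870a1, 84c63df, 9c3cdf9, 9f5c694, a1d021d, a234e8a, ae9a56e, c96ea1e, dad570e, eb42f9b, eb78bce} — 18 commits.

18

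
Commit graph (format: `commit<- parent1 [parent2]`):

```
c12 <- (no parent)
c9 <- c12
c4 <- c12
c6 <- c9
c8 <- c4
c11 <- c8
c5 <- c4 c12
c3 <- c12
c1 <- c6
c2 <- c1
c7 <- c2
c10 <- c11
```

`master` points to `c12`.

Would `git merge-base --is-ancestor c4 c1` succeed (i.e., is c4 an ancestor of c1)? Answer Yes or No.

No

Ancestors of c1: {c1, c12, c6, c9}.
c4 is not in that set, so it is not an ancestor of c1.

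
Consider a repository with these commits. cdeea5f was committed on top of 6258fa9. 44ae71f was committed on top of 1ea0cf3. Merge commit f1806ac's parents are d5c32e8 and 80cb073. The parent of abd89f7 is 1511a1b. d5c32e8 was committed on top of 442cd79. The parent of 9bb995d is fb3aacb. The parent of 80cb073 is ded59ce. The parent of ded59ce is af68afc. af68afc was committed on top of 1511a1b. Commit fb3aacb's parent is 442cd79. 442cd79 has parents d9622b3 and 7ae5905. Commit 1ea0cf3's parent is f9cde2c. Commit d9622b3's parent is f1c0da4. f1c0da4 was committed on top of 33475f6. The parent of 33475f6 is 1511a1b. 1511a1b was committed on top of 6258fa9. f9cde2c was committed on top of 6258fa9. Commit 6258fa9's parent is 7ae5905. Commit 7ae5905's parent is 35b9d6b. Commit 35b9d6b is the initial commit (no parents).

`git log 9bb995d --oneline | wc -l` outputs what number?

10

Walking parent pointers from 9bb995d: reachable set = {1511a1b, 33475f6, 35b9d6b, 442cd79, 6258fa9, 7ae5905, 9bb995d, d9622b3, f1c0da4, fb3aacb}.
That is 10 commits.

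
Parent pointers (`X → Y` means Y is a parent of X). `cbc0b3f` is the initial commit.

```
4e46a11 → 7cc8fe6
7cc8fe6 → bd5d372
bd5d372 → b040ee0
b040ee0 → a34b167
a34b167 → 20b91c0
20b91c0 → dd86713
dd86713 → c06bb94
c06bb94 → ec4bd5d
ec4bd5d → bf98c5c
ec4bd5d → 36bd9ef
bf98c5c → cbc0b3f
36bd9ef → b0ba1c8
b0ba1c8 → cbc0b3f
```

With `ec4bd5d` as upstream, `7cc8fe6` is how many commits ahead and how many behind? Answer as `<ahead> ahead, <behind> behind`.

Reachable from 7cc8fe6: {20b91c0, 36bd9ef, 7cc8fe6, a34b167, b040ee0, b0ba1c8, bd5d372, bf98c5c, c06bb94, cbc0b3f, dd86713, ec4bd5d}.
Reachable from ec4bd5d: {36bd9ef, b0ba1c8, bf98c5c, cbc0b3f, ec4bd5d}.
Only in 7cc8fe6's history (ahead): {20b91c0, 7cc8fe6, a34b167, b040ee0, bd5d372, c06bb94, dd86713} — 7.
Only in ec4bd5d's history (behind): {} — 0.

7 ahead, 0 behind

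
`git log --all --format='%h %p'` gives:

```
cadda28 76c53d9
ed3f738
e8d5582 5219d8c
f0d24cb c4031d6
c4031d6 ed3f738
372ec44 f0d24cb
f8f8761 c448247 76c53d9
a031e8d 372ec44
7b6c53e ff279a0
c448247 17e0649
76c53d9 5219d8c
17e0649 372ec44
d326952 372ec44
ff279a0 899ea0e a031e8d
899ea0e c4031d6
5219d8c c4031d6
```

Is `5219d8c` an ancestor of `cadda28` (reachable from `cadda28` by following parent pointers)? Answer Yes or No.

Yes

Ancestors of cadda28 (commits reachable by following parents): {5219d8c, 76c53d9, c4031d6, cadda28, ed3f738}.
5219d8c is in that set, so it is an ancestor of cadda28.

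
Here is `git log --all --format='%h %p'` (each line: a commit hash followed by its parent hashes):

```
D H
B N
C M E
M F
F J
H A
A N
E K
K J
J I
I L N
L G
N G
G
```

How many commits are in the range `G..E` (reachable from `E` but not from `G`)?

Reachable from E: {E, G, I, J, K, L, N}.
Reachable from G: {G}.
In E's history but not G's: {E, I, J, K, L, N} — 6 commits.

6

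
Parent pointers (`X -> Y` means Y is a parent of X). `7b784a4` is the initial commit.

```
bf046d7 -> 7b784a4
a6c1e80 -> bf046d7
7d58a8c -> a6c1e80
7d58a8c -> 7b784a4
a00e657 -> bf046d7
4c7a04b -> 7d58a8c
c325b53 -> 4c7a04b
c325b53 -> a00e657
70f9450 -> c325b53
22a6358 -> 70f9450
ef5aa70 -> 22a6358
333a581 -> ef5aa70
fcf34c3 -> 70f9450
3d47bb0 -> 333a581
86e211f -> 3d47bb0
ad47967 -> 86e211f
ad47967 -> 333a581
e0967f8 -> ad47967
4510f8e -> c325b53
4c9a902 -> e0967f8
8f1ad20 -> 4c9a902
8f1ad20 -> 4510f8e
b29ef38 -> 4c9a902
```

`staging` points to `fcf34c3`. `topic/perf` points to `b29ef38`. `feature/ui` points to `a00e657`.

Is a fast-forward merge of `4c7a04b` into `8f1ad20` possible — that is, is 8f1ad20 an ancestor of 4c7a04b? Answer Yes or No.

A fast-forward from 8f1ad20 to 4c7a04b is possible iff 8f1ad20 is an ancestor of 4c7a04b.
Ancestors of 4c7a04b: {4c7a04b, 7b784a4, 7d58a8c, a6c1e80, bf046d7}.
8f1ad20 is not among them, so fast-forward is not possible.

No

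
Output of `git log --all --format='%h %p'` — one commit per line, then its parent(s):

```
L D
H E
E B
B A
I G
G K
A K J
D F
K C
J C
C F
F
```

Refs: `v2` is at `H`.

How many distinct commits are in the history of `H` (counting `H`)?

8

Walking parent pointers from H: reachable set = {A, B, C, E, F, H, J, K}.
That is 8 commits.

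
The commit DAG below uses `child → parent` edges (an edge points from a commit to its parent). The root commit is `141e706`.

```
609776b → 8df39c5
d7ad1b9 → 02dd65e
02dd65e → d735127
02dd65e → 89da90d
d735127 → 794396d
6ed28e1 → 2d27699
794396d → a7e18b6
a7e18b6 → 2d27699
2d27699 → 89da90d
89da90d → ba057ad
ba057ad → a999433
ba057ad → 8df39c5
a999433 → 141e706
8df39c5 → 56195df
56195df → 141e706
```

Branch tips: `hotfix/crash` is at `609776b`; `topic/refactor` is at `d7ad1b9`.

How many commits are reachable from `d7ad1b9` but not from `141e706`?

11

Reachable from d7ad1b9: {02dd65e, 141e706, 2d27699, 56195df, 794396d, 89da90d, 8df39c5, a7e18b6, a999433, ba057ad, d735127, d7ad1b9}.
Reachable from 141e706: {141e706}.
In d7ad1b9's history but not 141e706's: {02dd65e, 2d27699, 56195df, 794396d, 89da90d, 8df39c5, a7e18b6, a999433, ba057ad, d735127, d7ad1b9} — 11 commits.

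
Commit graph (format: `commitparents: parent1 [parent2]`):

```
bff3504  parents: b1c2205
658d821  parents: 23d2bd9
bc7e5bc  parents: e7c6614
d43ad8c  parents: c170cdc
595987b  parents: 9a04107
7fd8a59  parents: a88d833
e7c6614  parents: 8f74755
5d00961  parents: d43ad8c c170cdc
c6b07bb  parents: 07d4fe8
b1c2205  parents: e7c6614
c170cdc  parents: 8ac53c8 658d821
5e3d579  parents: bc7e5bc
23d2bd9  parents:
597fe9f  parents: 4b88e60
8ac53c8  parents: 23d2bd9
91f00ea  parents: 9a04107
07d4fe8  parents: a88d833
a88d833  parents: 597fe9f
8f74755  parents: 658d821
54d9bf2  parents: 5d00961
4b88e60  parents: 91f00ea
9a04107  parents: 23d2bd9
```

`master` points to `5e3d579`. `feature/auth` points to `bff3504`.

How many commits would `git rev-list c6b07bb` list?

Walking parent pointers from c6b07bb: reachable set = {07d4fe8, 23d2bd9, 4b88e60, 597fe9f, 91f00ea, 9a04107, a88d833, c6b07bb}.
That is 8 commits.

8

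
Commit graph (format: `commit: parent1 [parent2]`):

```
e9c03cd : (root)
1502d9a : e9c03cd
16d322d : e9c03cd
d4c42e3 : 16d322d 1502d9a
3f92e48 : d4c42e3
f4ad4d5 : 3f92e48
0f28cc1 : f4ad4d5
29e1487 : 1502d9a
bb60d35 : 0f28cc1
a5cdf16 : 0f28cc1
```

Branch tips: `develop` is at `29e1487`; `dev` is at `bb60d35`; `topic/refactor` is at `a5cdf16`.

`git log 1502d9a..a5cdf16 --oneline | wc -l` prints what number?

Reachable from a5cdf16: {0f28cc1, 1502d9a, 16d322d, 3f92e48, a5cdf16, d4c42e3, e9c03cd, f4ad4d5}.
Reachable from 1502d9a: {1502d9a, e9c03cd}.
In a5cdf16's history but not 1502d9a's: {0f28cc1, 16d322d, 3f92e48, a5cdf16, d4c42e3, f4ad4d5} — 6 commits.

6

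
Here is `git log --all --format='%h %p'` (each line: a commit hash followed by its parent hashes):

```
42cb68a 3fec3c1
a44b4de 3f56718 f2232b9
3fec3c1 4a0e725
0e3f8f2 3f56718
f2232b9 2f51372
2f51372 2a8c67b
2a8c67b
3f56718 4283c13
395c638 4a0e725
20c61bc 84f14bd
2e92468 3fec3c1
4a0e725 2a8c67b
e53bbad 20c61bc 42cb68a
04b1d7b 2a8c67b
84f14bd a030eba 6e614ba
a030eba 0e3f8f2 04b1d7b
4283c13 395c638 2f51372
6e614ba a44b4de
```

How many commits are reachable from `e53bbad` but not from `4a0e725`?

Reachable from e53bbad: {04b1d7b, 0e3f8f2, 20c61bc, 2a8c67b, 2f51372, 395c638, 3f56718, 3fec3c1, 4283c13, 42cb68a, 4a0e725, 6e614ba, 84f14bd, a030eba, a44b4de, e53bbad, f2232b9}.
Reachable from 4a0e725: {2a8c67b, 4a0e725}.
In e53bbad's history but not 4a0e725's: {04b1d7b, 0e3f8f2, 20c61bc, 2f51372, 395c638, 3f56718, 3fec3c1, 4283c13, 42cb68a, 6e614ba, 84f14bd, a030eba, a44b4de, e53bbad, f2232b9} — 15 commits.

15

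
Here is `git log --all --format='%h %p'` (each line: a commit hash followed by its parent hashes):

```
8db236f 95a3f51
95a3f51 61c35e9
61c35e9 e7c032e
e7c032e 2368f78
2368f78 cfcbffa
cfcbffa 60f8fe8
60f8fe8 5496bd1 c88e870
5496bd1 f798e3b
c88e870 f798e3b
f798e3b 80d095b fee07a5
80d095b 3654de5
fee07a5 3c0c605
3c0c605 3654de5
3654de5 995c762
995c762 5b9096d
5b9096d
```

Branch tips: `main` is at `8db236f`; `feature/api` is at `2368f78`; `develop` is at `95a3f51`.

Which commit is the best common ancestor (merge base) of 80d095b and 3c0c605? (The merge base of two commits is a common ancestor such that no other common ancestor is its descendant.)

3654de5

Ancestors of 80d095b: {3654de5, 5b9096d, 80d095b, 995c762}.
Ancestors of 3c0c605: {3654de5, 3c0c605, 5b9096d, 995c762}.
Common ancestors: {3654de5, 5b9096d, 995c762}.
Among these, 3654de5 is not an ancestor of any other common ancestor — it is the merge base.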